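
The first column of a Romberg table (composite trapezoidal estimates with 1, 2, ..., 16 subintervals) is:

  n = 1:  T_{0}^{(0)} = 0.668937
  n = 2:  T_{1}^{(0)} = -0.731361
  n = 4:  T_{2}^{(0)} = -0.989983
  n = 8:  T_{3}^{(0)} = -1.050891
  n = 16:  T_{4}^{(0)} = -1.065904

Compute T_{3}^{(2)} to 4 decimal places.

Richardson extrapolation on the trapezoidal column (denominator 4−1=3):
T_{2}^{(1)} = (4·(-0.989983) − (-0.731361)) / 3 = -1.076190
T_{3}^{(1)} = -1.050891 + (-1.050891 − (-0.989983))/3 = -1.071194
T_{3}^{(2)} = -1.071194 + (-1.071194 − (-1.076190))/15 = -1.070861

-1.0709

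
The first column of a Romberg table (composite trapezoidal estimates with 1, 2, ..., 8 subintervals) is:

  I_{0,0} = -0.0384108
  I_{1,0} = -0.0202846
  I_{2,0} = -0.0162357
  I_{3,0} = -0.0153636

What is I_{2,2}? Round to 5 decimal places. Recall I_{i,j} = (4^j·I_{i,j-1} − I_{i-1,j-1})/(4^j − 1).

-0.01493

Richardson extrapolation on the trapezoidal column (denominator 4−1=3):
I_{1,1} = (4·(-0.0202846) − (-0.0384108)) / 3 = -0.0142425
I_{2,1} = (4·(-0.0162357) − (-0.0202846)) / 3 = -0.0148861
I_{2,2} = -0.0148861 + (-0.0148861 − (-0.0142425))/15 = -0.0149290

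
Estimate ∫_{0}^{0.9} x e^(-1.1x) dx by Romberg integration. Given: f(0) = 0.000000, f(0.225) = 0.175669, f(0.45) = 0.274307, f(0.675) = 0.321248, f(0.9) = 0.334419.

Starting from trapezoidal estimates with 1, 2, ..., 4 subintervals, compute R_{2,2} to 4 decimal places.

R_{0,0} (trapezoid, 1 panel, h=0.9000): 0.150489
R_{1,0} (trapezoid, 2 panels, h=0.4500): 0.198682
R_{2,0} (trapezoid, 4 panels, h=0.2250): 0.211148
R_{1,1} = 0.198682 + (0.198682 − 0.150489)/3 = 0.214746
R_{2,1} = 0.211148 + (0.211148 − 0.198682)/3 = 0.215303
R_{2,2} = 0.215303 + (0.215303 − 0.214746)/15 = 0.215340

0.2153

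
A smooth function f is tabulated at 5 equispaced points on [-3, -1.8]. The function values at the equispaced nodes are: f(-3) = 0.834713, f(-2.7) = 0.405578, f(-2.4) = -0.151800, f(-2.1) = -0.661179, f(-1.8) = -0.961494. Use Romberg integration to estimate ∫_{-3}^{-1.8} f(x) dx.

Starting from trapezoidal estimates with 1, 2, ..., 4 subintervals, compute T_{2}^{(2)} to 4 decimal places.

-0.1452

T_{0}^{(0)} (trapezoid, 1 panel, h=1.2000): -0.076069
T_{1}^{(0)} (trapezoid, 2 panels, h=0.6000): -0.129114
T_{2}^{(0)} (trapezoid, 4 panels, h=0.3000): -0.141237
T_{1}^{(1)} = -0.129114 + (-0.129114 − (-0.076069))/3 = -0.146796
T_{2}^{(1)} = -0.141237 + (-0.141237 − (-0.129114))/3 = -0.145278
T_{2}^{(2)} = -0.145278 + (-0.145278 − (-0.146796))/15 = -0.145177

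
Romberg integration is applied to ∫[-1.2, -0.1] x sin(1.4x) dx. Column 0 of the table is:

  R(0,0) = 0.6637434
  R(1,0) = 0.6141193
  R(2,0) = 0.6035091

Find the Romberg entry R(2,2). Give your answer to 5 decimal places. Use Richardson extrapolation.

R(1,1) = (4·0.6141193 − 0.6637434) / 3 = 0.5975779
R(2,1) = (4·0.6035091 − 0.6141193) / 3 = 0.5999724
R(2,2) = (16·0.5999724 − 0.5975779) / 15 = 0.6001320
(Column j=1 coincides with Simpson's rule on the same nodes.)

0.60013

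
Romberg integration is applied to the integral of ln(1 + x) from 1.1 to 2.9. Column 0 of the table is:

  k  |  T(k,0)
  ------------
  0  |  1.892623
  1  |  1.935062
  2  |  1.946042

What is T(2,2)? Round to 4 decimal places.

Richardson extrapolation on the trapezoidal column (denominator 4−1=3):
T(1,1) = 1.935062 + (1.935062 − 1.892623)/3 = 1.949208
T(2,1) = (4·1.946042 − 1.935062) / 3 = 1.949702
T(2,2) = (16·1.949702 − 1.949208) / 15 = 1.949735

1.9497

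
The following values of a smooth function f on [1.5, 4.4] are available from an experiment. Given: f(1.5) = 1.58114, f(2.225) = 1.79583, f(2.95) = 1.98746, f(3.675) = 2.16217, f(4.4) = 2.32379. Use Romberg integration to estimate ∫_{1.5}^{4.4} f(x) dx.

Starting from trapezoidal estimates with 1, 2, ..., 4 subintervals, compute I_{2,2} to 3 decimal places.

I_{0,0} (trapezoid, 1 panel, h=2.9000): 5.66215
I_{1,0} (trapezoid, 2 panels, h=1.4500): 5.71289
I_{2,0} (trapezoid, 4 panels, h=0.7250): 5.72600
I_{1,1} = 5.71289 + (5.71289 − 5.66215)/3 = 5.72980
I_{2,1} = 5.72600 + (5.72600 − 5.71289)/3 = 5.73037
I_{2,2} = 5.73037 + (5.73037 − 5.72980)/15 = 5.73041

5.730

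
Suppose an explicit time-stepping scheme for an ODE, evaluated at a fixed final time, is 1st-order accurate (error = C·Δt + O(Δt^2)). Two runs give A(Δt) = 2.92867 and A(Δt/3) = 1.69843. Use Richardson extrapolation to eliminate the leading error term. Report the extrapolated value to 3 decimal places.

1.083

Extrapolated value = (3·A(Δt/3) − A(Δt)) / (3 − 1)
= (3·1.69843 − 2.92867) / 2
= 2.16662 / 2 = 1.08331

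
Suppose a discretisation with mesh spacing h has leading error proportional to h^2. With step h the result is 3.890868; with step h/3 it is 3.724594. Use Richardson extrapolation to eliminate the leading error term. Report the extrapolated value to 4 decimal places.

3.7038

The leading error scales as h^2; refining by a factor of 3 reduces it by 3^2 = 9.
Extrapolated value = (9·A(h/3) − A(h)) / (9 − 1)
= (9·3.724594 − 3.890868) / 8
= 29.630478 / 8 = 3.703810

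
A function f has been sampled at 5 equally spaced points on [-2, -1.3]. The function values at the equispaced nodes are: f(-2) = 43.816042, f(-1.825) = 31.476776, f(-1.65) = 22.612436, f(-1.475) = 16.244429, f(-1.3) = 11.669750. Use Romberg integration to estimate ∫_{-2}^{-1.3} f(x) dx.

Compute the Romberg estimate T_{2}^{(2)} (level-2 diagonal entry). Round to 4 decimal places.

T_{0}^{(0)} (trapezoid, 1 panel, h=0.7000): 19.420027
T_{1}^{(0)} (trapezoid, 2 panels, h=0.3500): 17.624366
T_{2}^{(0)} (trapezoid, 4 panels, h=0.1750): 17.163394
T_{1}^{(1)} = 17.624366 + (17.624366 − 19.420027)/3 = 17.025812
T_{2}^{(1)} = 17.163394 + (17.163394 − 17.624366)/3 = 17.009737
T_{2}^{(2)} = 17.009737 + (17.009737 − 17.025812)/15 = 17.008665

17.0087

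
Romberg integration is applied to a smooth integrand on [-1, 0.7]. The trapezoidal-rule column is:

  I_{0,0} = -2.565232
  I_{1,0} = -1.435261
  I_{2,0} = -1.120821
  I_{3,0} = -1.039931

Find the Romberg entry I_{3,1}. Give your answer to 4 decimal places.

-1.0130

Richardson extrapolation on the trapezoidal column (denominator 4−1=3):
I_{3,1} = (4·(-1.039931) − (-1.120821)) / 3 = -1.012968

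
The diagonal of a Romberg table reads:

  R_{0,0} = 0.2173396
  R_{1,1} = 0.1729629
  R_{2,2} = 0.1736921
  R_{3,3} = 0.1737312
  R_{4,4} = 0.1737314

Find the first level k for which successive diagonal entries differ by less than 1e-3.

|R_{1,1} − R_{0,0}| = 0.0443767 ≥ 1e-3
|R_{2,2} − R_{1,1}| = 0.0007292 < 1e-3

k = 2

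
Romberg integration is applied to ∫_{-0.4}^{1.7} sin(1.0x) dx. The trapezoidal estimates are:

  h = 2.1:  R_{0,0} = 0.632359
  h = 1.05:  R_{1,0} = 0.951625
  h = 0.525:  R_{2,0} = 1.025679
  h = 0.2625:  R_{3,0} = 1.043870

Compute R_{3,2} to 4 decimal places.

1.0499

R_{2,1} = (4·1.025679 − 0.951625) / 3 = 1.050364
R_{3,1} = 1.043870 + (1.043870 − 1.025679)/3 = 1.049934
R_{3,2} = 1.049934 + (1.049934 − 1.050364)/15 = 1.049905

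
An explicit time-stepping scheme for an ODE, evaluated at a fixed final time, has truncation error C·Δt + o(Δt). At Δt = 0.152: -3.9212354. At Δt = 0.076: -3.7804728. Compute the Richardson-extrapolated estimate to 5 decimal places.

The leading error scales as Δt; refining by a factor of 2 reduces it by 2^1 = 2.
Extrapolated value = (2·A(Δt/2) − A(Δt)) / (2 − 1)
= (2·(-3.7804728) − (-3.9212354)) / 1
= -3.6397102 / 1 = -3.6397102

-3.63971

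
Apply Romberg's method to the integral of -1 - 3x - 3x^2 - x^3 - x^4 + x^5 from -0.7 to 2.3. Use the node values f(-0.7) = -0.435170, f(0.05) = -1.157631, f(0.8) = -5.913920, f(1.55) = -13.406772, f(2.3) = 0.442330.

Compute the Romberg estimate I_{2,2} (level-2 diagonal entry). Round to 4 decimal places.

-17.8993

I_{0,0} (trapezoid, 1 panel, h=3.0000): 0.010740
I_{1,0} (trapezoid, 2 panels, h=1.5000): -8.865510
I_{2,0} (trapezoid, 4 panels, h=0.7500): -15.356057
I_{1,1} = -8.865510 + (-8.865510 − 0.010740)/3 = -11.824260
I_{2,1} = -15.356057 + (-15.356057 − (-8.865510))/3 = -17.519573
I_{2,2} = -17.519573 + (-17.519573 − (-11.824260))/15 = -17.899261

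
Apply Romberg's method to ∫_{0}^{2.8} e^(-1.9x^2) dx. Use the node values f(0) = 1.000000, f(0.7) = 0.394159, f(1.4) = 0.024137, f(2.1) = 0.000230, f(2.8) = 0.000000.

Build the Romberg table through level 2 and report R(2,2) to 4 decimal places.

0.6194

R(0,0) (trapezoid, 1 panel, h=2.8000): 1.400000
R(1,0) (trapezoid, 2 panels, h=1.4000): 0.733792
R(2,0) (trapezoid, 4 panels, h=0.7000): 0.642968
R(1,1) = 0.733792 + (0.733792 − 1.400000)/3 = 0.511723
R(2,1) = 0.642968 + (0.642968 − 0.733792)/3 = 0.612693
R(2,2) = 0.612693 + (0.612693 − 0.511723)/15 = 0.619424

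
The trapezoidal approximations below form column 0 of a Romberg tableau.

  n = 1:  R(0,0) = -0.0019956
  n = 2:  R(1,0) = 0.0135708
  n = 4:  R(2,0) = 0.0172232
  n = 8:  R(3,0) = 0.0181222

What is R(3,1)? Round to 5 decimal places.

R(3,1) = 0.0181222 + (0.0181222 − 0.0172232)/3 = 0.0184219
(Column j=1 coincides with Simpson's rule on the same nodes.)

0.01842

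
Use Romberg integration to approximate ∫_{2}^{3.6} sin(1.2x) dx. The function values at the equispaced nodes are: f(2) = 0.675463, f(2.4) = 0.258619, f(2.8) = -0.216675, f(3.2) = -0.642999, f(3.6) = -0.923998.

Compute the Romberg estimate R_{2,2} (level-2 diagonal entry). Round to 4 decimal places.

-0.2958

R_{0,0} (trapezoid, 1 panel, h=1.6000): -0.198828
R_{1,0} (trapezoid, 2 panels, h=0.8000): -0.272754
R_{2,0} (trapezoid, 4 panels, h=0.4000): -0.290129
R_{1,1} = -0.272754 + (-0.272754 − (-0.198828))/3 = -0.297396
R_{2,1} = -0.290129 + (-0.290129 − (-0.272754))/3 = -0.295921
R_{2,2} = -0.295921 + (-0.295921 − (-0.297396))/15 = -0.295823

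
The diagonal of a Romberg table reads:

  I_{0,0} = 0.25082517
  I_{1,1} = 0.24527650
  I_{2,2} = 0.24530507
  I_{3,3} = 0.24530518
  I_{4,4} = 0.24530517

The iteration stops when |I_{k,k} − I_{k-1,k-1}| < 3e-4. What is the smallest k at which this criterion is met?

k = 2

|I_{1,1} − I_{0,0}| = 0.00554867 ≥ 3e-4
|I_{2,2} − I_{1,1}| = 0.00002857 < 3e-4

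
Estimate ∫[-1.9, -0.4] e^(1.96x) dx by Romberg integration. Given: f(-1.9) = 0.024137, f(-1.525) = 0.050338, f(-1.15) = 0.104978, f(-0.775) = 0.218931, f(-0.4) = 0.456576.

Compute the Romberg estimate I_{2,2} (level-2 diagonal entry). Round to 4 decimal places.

I_{0,0} (trapezoid, 1 panel, h=1.5000): 0.360535
I_{1,0} (trapezoid, 2 panels, h=0.7500): 0.259001
I_{2,0} (trapezoid, 4 panels, h=0.3750): 0.230476
I_{1,1} = 0.259001 + (0.259001 − 0.360535)/3 = 0.225156
I_{2,1} = 0.230476 + (0.230476 − 0.259001)/3 = 0.220968
I_{2,2} = 0.220968 + (0.220968 − 0.225156)/15 = 0.220689

0.2207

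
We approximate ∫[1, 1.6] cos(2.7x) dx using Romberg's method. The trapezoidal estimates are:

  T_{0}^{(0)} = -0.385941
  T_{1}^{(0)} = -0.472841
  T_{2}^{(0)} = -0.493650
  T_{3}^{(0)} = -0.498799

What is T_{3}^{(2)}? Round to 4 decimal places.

-0.5005

Richardson extrapolation on the trapezoidal column (denominator 4−1=3):
T_{2}^{(1)} = (4·(-0.493650) − (-0.472841)) / 3 = -0.500586
T_{3}^{(1)} = -0.498799 + (-0.498799 − (-0.493650))/3 = -0.500515
T_{3}^{(2)} = -0.500515 + (-0.500515 − (-0.500586))/15 = -0.500510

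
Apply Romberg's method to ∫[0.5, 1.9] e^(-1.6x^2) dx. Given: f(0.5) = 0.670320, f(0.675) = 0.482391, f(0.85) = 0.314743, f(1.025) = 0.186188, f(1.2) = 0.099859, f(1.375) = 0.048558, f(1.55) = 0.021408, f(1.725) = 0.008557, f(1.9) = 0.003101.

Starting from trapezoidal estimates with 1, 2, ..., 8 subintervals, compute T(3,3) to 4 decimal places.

T(0,0) (trapezoid, 1 panel, h=1.4000): 0.471395
T(1,0) (trapezoid, 2 panels, h=0.7000): 0.305599
T(2,0) (trapezoid, 4 panels, h=0.3500): 0.270452
T(3,0) (trapezoid, 8 panels, h=0.1750): 0.262223
T(1,1) = 0.305599 + (0.305599 − 0.471395)/3 = 0.250334
T(2,1) = 0.270452 + (0.270452 − 0.305599)/3 = 0.258736
T(3,1) = 0.262223 + (0.262223 − 0.270452)/3 = 0.259480
T(2,2) = 0.258736 + (0.258736 − 0.250334)/15 = 0.259296
T(3,2) = 0.259480 + (0.259480 − 0.258736)/15 = 0.259530
T(3,3) = 0.259530 + (0.259530 − 0.259296)/63 = 0.259534

0.2595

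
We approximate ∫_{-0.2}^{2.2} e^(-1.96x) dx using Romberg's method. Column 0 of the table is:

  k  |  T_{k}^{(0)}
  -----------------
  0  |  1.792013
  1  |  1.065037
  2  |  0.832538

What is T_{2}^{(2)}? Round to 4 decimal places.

0.7505

T_{1}^{(1)} = (4·1.065037 − 1.792013) / 3 = 0.822712
T_{2}^{(1)} = (4·0.832538 − 1.065037) / 3 = 0.755038
T_{2}^{(2)} = 0.755038 + (0.755038 − 0.822712)/15 = 0.750526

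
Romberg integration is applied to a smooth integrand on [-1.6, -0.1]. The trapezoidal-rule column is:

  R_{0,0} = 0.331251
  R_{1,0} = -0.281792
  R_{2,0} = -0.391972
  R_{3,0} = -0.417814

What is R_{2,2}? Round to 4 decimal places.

Richardson extrapolation on the trapezoidal column (denominator 4−1=3):
R_{1,1} = (4·(-0.281792) − 0.331251) / 3 = -0.486140
R_{2,1} = -0.391972 + (-0.391972 − (-0.281792))/3 = -0.428699
R_{2,2} = (16·(-0.428699) − (-0.486140)) / 15 = -0.424870

-0.4249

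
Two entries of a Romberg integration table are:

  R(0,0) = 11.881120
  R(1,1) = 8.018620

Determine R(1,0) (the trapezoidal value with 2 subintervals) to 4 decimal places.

From R(1,1) = (4·R(1,0) − R(0,0))/3, solve for R(1,0):
4·R(1,0) = 3·8.018620 + 11.881120 = 35.936980
R(1,0) = 8.984245

8.9842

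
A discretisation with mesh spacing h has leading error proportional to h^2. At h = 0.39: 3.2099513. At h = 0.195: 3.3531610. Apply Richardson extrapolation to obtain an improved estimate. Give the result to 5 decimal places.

The leading error scales as h^2; refining by a factor of 2 reduces it by 2^2 = 4.
Extrapolated value = (4·A(h/2) − A(h)) / (4 − 1)
= (4·3.3531610 − 3.2099513) / 3
= 10.2026927 / 3 = 3.4008976

3.40090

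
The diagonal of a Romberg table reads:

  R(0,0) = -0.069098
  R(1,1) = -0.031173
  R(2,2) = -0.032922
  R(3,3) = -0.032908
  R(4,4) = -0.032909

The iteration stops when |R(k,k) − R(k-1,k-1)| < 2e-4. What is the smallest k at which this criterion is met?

k = 3

|R(1,1) − R(0,0)| = 0.037925 ≥ 2e-4
|R(2,2) − R(1,1)| = 0.001749 ≥ 2e-4
|R(3,3) − R(2,2)| = 0.000014 < 2e-4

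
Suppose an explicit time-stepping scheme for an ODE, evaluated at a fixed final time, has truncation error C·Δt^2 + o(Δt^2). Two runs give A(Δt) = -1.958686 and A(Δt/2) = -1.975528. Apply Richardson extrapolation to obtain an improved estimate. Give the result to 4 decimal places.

Extrapolated value = (4·A(Δt/2) − A(Δt)) / (4 − 1)
= (4·(-1.975528) − (-1.958686)) / 3
= -5.943426 / 3 = -1.981142

-1.9811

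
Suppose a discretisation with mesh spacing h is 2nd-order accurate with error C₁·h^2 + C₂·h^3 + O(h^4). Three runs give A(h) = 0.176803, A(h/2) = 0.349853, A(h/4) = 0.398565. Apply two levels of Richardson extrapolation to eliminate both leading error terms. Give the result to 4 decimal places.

First eliminate the h^2 term (factor 2^2 = 4):
  B₁ = (4·0.349853 − 0.176803)/3 = 0.407536
  B₂ = (4·0.398565 − 0.349853)/3 = 0.414802
Then eliminate the h^3 term (factor 2^3 = 8):
  (8·0.414802 − 0.407536)/7 = 0.415840

0.4158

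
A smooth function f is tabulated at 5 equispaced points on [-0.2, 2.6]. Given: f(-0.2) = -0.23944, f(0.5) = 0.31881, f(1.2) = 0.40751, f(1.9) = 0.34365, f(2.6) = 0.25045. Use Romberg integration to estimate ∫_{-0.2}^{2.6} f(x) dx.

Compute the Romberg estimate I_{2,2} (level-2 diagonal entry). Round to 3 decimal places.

0.814

I_{0,0} (trapezoid, 1 panel, h=2.8000): 0.01541
I_{1,0} (trapezoid, 2 panels, h=1.4000): 0.57822
I_{2,0} (trapezoid, 4 panels, h=0.7000): 0.75283
I_{1,1} = 0.57822 + (0.57822 − 0.01541)/3 = 0.76582
I_{2,1} = 0.75283 + (0.75283 − 0.57822)/3 = 0.81103
I_{2,2} = 0.81103 + (0.81103 − 0.76582)/15 = 0.81404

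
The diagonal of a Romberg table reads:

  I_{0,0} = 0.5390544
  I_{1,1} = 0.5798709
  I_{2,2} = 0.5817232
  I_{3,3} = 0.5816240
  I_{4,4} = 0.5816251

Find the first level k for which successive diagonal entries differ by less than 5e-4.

|I_{1,1} − I_{0,0}| = 0.0408165 ≥ 5e-4
|I_{2,2} − I_{1,1}| = 0.0018523 ≥ 5e-4
|I_{3,3} − I_{2,2}| = 0.0000992 < 5e-4

k = 3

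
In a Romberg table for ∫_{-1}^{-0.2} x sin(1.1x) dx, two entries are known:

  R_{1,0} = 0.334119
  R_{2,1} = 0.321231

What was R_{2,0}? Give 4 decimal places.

From R_{2,1} = (4·R_{2,0} − R_{1,0})/3, solve for R_{2,0}:
4·R_{2,0} = 3·0.321231 + 0.334119 = 1.297812
R_{2,0} = 0.324453

0.3245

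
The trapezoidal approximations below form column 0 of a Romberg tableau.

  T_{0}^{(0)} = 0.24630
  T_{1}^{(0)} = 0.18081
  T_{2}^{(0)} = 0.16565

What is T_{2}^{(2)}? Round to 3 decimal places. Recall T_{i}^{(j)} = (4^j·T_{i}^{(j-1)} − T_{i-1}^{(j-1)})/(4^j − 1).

0.161

T_{1}^{(1)} = 0.18081 + (0.18081 − 0.24630)/3 = 0.15898
T_{2}^{(1)} = 0.16565 + (0.16565 − 0.18081)/3 = 0.16060
T_{2}^{(2)} = (16·0.16060 − 0.15898) / 15 = 0.16071
(Column j=1 coincides with Simpson's rule on the same nodes.)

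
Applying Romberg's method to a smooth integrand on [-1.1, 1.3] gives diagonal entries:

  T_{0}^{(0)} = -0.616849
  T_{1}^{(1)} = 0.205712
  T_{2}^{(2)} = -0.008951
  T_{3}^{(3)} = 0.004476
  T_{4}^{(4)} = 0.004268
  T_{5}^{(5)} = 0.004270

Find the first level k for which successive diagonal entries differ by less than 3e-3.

k = 4

|T_{1}^{(1)} − T_{0}^{(0)}| = 0.822561 ≥ 3e-3
|T_{2}^{(2)} − T_{1}^{(1)}| = 0.214663 ≥ 3e-3
|T_{3}^{(3)} − T_{2}^{(2)}| = 0.013427 ≥ 3e-3
|T_{4}^{(4)} − T_{3}^{(3)}| = 0.000208 < 3e-3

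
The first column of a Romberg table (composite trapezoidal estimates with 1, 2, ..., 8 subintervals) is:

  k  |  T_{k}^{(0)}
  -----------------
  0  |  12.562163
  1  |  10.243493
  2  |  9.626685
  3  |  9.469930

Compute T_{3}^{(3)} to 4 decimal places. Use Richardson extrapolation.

T_{1}^{(1)} = 10.243493 + (10.243493 − 12.562163)/3 = 9.470603
T_{2}^{(1)} = (4·9.626685 − 10.243493) / 3 = 9.421082
T_{3}^{(1)} = 9.469930 + (9.469930 − 9.626685)/3 = 9.417678
T_{2}^{(2)} = 9.421082 + (9.421082 − 9.470603)/15 = 9.417781
T_{3}^{(2)} = (16·9.417678 − 9.421082) / 15 = 9.417451
T_{3}^{(3)} = (64·9.417451 − 9.417781) / 63 = 9.417446

9.4174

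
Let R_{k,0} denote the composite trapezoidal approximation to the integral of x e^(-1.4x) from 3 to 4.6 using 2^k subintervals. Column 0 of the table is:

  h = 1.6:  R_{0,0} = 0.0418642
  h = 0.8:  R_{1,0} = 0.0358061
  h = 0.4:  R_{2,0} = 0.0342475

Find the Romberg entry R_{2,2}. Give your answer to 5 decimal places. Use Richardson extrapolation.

Richardson extrapolation on the trapezoidal column (denominator 4−1=3):
R_{1,1} = 0.0358061 + (0.0358061 − 0.0418642)/3 = 0.0337867
R_{2,1} = (4·0.0342475 − 0.0358061) / 3 = 0.0337280
R_{2,2} = 0.0337280 + (0.0337280 − 0.0337867)/15 = 0.0337241
(Column j=1 coincides with Simpson's rule on the same nodes.)

0.03372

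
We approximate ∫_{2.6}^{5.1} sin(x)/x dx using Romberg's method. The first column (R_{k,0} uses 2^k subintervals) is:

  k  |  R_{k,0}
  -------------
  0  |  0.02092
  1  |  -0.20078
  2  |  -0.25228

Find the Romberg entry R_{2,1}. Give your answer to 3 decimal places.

-0.269

R_{2,1} = (4·(-0.25228) − (-0.20078)) / 3 = -0.26945
(Column j=1 coincides with Simpson's rule on the same nodes.)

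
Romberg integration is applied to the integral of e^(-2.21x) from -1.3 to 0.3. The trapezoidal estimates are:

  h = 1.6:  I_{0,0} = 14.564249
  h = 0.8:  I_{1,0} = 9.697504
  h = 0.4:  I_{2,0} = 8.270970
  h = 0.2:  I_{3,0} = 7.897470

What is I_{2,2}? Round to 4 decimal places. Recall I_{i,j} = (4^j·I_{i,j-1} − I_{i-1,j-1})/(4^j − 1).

Richardson extrapolation on the trapezoidal column (denominator 4−1=3):
I_{1,1} = 9.697504 + (9.697504 − 14.564249)/3 = 8.075256
I_{2,1} = (4·8.270970 − 9.697504) / 3 = 7.795459
I_{2,2} = (16·7.795459 − 8.075256) / 15 = 7.776806

7.7768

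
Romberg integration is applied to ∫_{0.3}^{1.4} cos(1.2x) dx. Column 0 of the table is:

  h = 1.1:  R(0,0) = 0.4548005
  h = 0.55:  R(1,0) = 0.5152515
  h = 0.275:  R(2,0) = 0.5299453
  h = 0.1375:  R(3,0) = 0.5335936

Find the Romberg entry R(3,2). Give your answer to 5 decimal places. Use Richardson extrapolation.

R(2,1) = 0.5299453 + (0.5299453 − 0.5152515)/3 = 0.5348432
R(3,1) = 0.5335936 + (0.5335936 − 0.5299453)/3 = 0.5348097
R(3,2) = (16·0.5348097 − 0.5348432) / 15 = 0.5348075

0.53481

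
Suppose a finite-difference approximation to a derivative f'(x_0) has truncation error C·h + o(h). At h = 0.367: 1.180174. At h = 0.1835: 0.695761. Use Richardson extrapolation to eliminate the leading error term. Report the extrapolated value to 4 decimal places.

0.2113

The leading error scales as h; refining by a factor of 2 reduces it by 2^1 = 2.
Extrapolated value = (2·A(h/2) − A(h)) / (2 − 1)
= (2·0.695761 − 1.180174) / 1
= 0.211348 / 1 = 0.211348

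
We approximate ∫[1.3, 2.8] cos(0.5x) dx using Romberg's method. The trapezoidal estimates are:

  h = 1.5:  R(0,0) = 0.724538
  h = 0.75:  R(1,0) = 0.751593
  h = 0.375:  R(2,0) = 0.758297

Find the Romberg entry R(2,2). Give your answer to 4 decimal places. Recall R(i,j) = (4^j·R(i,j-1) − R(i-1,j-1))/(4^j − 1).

R(1,1) = (4·0.751593 − 0.724538) / 3 = 0.760611
R(2,1) = 0.758297 + (0.758297 − 0.751593)/3 = 0.760532
R(2,2) = (16·0.760532 − 0.760611) / 15 = 0.760527

0.7605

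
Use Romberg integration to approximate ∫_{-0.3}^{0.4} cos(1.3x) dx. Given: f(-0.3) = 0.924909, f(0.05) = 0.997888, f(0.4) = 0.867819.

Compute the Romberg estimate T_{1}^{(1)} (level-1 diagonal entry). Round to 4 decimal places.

0.6748

T_{0}^{(0)} (trapezoid, 1 panel, h=0.7000): 0.627455
T_{1}^{(0)} (trapezoid, 2 panels, h=0.3500): 0.662988
T_{1}^{(1)} = 0.662988 + (0.662988 − 0.627455)/3 = 0.674832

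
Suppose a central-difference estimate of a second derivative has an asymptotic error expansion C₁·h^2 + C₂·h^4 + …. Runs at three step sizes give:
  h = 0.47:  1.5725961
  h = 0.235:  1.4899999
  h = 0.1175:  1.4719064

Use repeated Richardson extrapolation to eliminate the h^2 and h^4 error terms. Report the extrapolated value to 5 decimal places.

1.46610

First eliminate the h^2 term (factor 2^2 = 4):
  B₁ = (4·1.4899999 − 1.5725961)/3 = 1.4624678
  B₂ = (4·1.4719064 − 1.4899999)/3 = 1.4658752
Then eliminate the h^4 term (factor 2^4 = 16):
  (16·1.4658752 − 1.4624678)/15 = 1.4661024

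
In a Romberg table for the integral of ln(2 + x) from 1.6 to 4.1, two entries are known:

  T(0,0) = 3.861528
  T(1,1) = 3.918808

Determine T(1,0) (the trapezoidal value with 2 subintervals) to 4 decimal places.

3.9045

From T(1,1) = (4·T(1,0) − T(0,0))/3, solve for T(1,0):
4·T(1,0) = 3·3.918808 + 3.861528 = 15.617952
T(1,0) = 3.904488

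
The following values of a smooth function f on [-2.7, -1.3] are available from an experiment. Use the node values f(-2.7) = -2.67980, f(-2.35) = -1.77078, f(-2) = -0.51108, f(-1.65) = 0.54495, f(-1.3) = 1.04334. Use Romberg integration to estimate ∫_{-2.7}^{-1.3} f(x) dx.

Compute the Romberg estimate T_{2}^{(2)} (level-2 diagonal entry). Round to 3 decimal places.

T_{0}^{(0)} (trapezoid, 1 panel, h=1.4000): -1.14552
T_{1}^{(0)} (trapezoid, 2 panels, h=0.7000): -0.93052
T_{2}^{(0)} (trapezoid, 4 panels, h=0.3500): -0.89430
T_{1}^{(1)} = -0.93052 + (-0.93052 − (-1.14552))/3 = -0.85885
T_{2}^{(1)} = -0.89430 + (-0.89430 − (-0.93052))/3 = -0.88223
T_{2}^{(2)} = -0.88223 + (-0.88223 − (-0.85885))/15 = -0.88379

-0.884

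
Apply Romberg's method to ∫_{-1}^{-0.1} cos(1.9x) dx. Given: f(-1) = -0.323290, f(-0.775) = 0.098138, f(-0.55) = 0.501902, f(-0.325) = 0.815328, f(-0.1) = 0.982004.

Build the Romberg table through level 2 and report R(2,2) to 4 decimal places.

R(0,0) (trapezoid, 1 panel, h=0.9000): 0.296421
R(1,0) (trapezoid, 2 panels, h=0.4500): 0.374067
R(2,0) (trapezoid, 4 panels, h=0.2250): 0.392563
R(1,1) = 0.374067 + (0.374067 − 0.296421)/3 = 0.399949
R(2,1) = 0.392563 + (0.392563 − 0.374067)/3 = 0.398728
R(2,2) = 0.398728 + (0.398728 − 0.399949)/15 = 0.398647

0.3986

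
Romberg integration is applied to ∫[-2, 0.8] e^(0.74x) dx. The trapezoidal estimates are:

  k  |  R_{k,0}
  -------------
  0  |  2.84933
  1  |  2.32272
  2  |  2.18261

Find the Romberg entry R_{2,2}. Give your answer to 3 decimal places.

2.135

Richardson extrapolation on the trapezoidal column (denominator 4−1=3):
R_{1,1} = 2.32272 + (2.32272 − 2.84933)/3 = 2.14718
R_{2,1} = (4·2.18261 − 2.32272) / 3 = 2.13591
R_{2,2} = 2.13591 + (2.13591 − 2.14718)/15 = 2.13516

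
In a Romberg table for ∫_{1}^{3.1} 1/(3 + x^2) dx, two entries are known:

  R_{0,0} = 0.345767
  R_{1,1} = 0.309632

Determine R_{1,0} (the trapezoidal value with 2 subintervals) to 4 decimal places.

0.3187

From R_{1,1} = (4·R_{1,0} − R_{0,0})/3, solve for R_{1,0}:
4·R_{1,0} = 3·0.309632 + 0.345767 = 1.274663
R_{1,0} = 0.318666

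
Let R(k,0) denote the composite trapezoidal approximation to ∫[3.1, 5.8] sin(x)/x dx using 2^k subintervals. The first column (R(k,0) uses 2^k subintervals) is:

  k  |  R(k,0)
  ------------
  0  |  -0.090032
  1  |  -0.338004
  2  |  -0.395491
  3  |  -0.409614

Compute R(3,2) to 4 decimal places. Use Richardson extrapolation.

Richardson extrapolation on the trapezoidal column (denominator 4−1=3):
R(2,1) = -0.395491 + (-0.395491 − (-0.338004))/3 = -0.414653
R(3,1) = -0.409614 + (-0.409614 − (-0.395491))/3 = -0.414322
R(3,2) = -0.414322 + (-0.414322 − (-0.414653))/15 = -0.414300

-0.4143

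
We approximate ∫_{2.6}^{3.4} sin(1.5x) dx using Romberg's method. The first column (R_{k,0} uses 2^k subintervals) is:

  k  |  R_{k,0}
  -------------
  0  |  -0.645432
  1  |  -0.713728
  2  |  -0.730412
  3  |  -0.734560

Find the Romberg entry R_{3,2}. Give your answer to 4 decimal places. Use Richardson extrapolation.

-0.7359

R_{2,1} = -0.730412 + (-0.730412 − (-0.713728))/3 = -0.735973
R_{3,1} = (4·(-0.734560) − (-0.730412)) / 3 = -0.735943
R_{3,2} = -0.735943 + (-0.735943 − (-0.735973))/15 = -0.735941
(Column j=1 coincides with Simpson's rule on the same nodes.)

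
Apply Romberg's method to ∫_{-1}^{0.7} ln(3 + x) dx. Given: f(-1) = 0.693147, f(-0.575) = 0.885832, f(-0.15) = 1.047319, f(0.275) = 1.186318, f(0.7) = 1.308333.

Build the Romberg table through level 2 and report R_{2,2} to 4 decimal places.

1.7545

R_{0,0} (trapezoid, 1 panel, h=1.7000): 1.701258
R_{1,0} (trapezoid, 2 panels, h=0.8500): 1.740850
R_{2,0} (trapezoid, 4 panels, h=0.4250): 1.751089
R_{1,1} = 1.740850 + (1.740850 − 1.701258)/3 = 1.754047
R_{2,1} = 1.751089 + (1.751089 − 1.740850)/3 = 1.754502
R_{2,2} = 1.754502 + (1.754502 − 1.754047)/15 = 1.754532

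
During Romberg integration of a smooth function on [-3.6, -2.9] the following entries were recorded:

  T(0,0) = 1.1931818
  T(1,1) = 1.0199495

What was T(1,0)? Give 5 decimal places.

1.06326

From T(1,1) = (4·T(1,0) − T(0,0))/3, solve for T(1,0):
4·T(1,0) = 3·1.0199495 + 1.1931818 = 4.2530303
T(1,0) = 1.0632576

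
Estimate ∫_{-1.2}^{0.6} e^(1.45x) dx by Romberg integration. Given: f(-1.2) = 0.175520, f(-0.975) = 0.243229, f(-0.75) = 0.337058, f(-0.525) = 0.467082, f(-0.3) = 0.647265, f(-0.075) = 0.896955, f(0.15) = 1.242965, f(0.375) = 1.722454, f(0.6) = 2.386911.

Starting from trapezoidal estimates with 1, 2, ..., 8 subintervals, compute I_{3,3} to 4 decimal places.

1.5251

I_{0,0} (trapezoid, 1 panel, h=1.8000): 2.306188
I_{1,0} (trapezoid, 2 panels, h=0.9000): 1.735632
I_{2,0} (trapezoid, 4 panels, h=0.4500): 1.578827
I_{3,0} (trapezoid, 8 panels, h=0.2250): 1.538600
I_{1,1} = 1.735632 + (1.735632 − 2.306188)/3 = 1.545447
I_{2,1} = 1.578827 + (1.578827 − 1.735632)/3 = 1.526559
I_{3,1} = 1.538600 + (1.538600 − 1.578827)/3 = 1.525191
I_{2,2} = 1.526559 + (1.526559 − 1.545447)/15 = 1.525300
I_{3,2} = 1.525191 + (1.525191 − 1.526559)/15 = 1.525100
I_{3,3} = 1.525100 + (1.525100 − 1.525300)/63 = 1.525097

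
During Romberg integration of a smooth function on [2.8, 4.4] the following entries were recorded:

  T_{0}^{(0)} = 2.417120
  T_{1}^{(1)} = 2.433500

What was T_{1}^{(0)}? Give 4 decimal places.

2.4294

From T_{1}^{(1)} = (4·T_{1}^{(0)} − T_{0}^{(0)})/3, solve for T_{1}^{(0)}:
4·T_{1}^{(0)} = 3·2.433500 + 2.417120 = 9.717620
T_{1}^{(0)} = 2.429405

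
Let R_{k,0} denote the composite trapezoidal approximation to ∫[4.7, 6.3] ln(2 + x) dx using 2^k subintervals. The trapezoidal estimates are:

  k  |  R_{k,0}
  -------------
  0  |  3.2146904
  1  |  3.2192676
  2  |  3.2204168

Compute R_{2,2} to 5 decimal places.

3.22080

Richardson extrapolation on the trapezoidal column (denominator 4−1=3):
R_{1,1} = (4·3.2192676 − 3.2146904) / 3 = 3.2207933
R_{2,1} = 3.2204168 + (3.2204168 − 3.2192676)/3 = 3.2207999
R_{2,2} = 3.2207999 + (3.2207999 − 3.2207933)/15 = 3.2208003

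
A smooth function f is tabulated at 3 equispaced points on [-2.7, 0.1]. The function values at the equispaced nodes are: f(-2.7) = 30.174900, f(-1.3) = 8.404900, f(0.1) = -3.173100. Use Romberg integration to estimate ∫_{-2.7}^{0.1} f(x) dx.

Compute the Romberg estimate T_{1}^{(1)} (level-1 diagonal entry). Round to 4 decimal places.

28.2900

T_{0}^{(0)} (trapezoid, 1 panel, h=2.8000): 37.802520
T_{1}^{(0)} (trapezoid, 2 panels, h=1.4000): 30.668120
T_{1}^{(1)} = 30.668120 + (30.668120 − 37.802520)/3 = 28.289987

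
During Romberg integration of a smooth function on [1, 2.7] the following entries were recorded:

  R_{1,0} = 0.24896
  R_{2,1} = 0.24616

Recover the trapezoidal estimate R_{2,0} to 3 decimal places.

From R_{2,1} = (4·R_{2,0} − R_{1,0})/3, solve for R_{2,0}:
4·R_{2,0} = 3·0.24616 + 0.24896 = 0.98744
R_{2,0} = 0.24686

0.247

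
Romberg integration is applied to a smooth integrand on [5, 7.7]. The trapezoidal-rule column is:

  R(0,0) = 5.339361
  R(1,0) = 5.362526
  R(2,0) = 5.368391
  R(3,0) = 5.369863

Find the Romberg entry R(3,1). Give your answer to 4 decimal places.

5.3704

R(3,1) = (4·5.369863 − 5.368391) / 3 = 5.370354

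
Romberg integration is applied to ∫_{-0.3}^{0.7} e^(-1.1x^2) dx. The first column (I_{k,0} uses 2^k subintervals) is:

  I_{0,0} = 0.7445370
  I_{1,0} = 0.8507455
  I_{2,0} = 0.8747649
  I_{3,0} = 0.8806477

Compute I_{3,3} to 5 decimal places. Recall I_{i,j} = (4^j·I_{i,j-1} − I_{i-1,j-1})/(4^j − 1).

I_{1,1} = 0.8507455 + (0.8507455 − 0.7445370)/3 = 0.8861483
I_{2,1} = 0.8747649 + (0.8747649 − 0.8507455)/3 = 0.8827714
I_{3,1} = 0.8806477 + (0.8806477 − 0.8747649)/3 = 0.8826086
I_{2,2} = 0.8827714 + (0.8827714 − 0.8861483)/15 = 0.8825463
I_{3,2} = (16·0.8826086 − 0.8827714) / 15 = 0.8825977
I_{3,3} = (64·0.8825977 − 0.8825463) / 63 = 0.8825985

0.88260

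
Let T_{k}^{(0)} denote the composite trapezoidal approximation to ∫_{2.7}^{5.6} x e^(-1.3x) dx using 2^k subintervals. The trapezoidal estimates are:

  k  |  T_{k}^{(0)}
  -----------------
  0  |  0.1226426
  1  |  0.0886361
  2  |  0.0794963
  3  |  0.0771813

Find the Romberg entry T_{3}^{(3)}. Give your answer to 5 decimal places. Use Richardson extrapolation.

T_{1}^{(1)} = (4·0.0886361 − 0.1226426) / 3 = 0.0773006
T_{2}^{(1)} = (4·0.0794963 − 0.0886361) / 3 = 0.0764497
T_{3}^{(1)} = 0.0771813 + (0.0771813 − 0.0794963)/3 = 0.0764096
T_{2}^{(2)} = 0.0764497 + (0.0764497 − 0.0773006)/15 = 0.0763930
T_{3}^{(2)} = 0.0764096 + (0.0764096 − 0.0764497)/15 = 0.0764069
T_{3}^{(3)} = 0.0764069 + (0.0764069 − 0.0763930)/63 = 0.0764071
(Column j=1 coincides with Simpson's rule on the same nodes.)

0.07641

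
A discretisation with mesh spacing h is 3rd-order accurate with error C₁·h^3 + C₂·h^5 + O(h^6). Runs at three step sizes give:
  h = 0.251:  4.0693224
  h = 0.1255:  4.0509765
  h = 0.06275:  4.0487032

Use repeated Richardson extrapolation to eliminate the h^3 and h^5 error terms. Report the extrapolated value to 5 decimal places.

4.04838

First eliminate the h^3 term (factor 2^3 = 8):
  B₁ = (8·4.0509765 − 4.0693224)/7 = 4.0483557
  B₂ = (8·4.0487032 − 4.0509765)/7 = 4.0483784
Then eliminate the h^5 term (factor 2^5 = 32):
  (32·4.0483784 − 4.0483557)/31 = 4.0483791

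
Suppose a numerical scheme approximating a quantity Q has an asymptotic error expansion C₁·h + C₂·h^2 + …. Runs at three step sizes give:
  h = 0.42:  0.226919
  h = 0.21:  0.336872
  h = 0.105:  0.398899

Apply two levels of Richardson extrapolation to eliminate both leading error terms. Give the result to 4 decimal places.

First eliminate the h term (factor 2^1 = 2):
  B₁ = (2·0.336872 − 0.226919)/1 = 0.446825
  B₂ = (2·0.398899 − 0.336872)/1 = 0.460926
Then eliminate the h^2 term (factor 2^2 = 4):
  (4·0.460926 − 0.446825)/3 = 0.465626

0.4656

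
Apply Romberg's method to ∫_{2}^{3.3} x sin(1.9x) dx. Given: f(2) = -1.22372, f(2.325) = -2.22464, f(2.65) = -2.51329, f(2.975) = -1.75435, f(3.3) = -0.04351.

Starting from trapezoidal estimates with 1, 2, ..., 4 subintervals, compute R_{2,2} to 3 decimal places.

R_{0,0} (trapezoid, 1 panel, h=1.3000): -0.82370
R_{1,0} (trapezoid, 2 panels, h=0.6500): -2.04549
R_{2,0} (trapezoid, 4 panels, h=0.3250): -2.31592
R_{1,1} = -2.04549 + (-2.04549 − (-0.82370))/3 = -2.45275
R_{2,1} = -2.31592 + (-2.31592 − (-2.04549))/3 = -2.40606
R_{2,2} = -2.40606 + (-2.40606 − (-2.45275))/15 = -2.40295

-2.403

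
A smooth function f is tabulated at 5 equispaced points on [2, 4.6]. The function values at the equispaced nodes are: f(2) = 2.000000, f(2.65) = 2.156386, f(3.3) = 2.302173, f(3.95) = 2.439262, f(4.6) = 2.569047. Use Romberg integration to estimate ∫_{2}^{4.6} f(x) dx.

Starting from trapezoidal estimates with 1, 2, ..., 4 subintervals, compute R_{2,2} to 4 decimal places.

R_{0,0} (trapezoid, 1 panel, h=2.6000): 5.939761
R_{1,0} (trapezoid, 2 panels, h=1.3000): 5.962705
R_{2,0} (trapezoid, 4 panels, h=0.6500): 5.968524
R_{1,1} = 5.962705 + (5.962705 − 5.939761)/3 = 5.970353
R_{2,1} = 5.968524 + (5.968524 − 5.962705)/3 = 5.970464
R_{2,2} = 5.970464 + (5.970464 − 5.970353)/15 = 5.970471

5.9705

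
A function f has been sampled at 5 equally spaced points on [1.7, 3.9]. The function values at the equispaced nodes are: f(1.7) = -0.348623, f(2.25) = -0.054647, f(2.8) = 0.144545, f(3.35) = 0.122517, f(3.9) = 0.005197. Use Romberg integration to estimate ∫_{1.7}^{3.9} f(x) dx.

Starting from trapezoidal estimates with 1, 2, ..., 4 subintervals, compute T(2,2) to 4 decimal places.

T(0,0) (trapezoid, 1 panel, h=2.2000): -0.377769
T(1,0) (trapezoid, 2 panels, h=1.1000): -0.029885
T(2,0) (trapezoid, 4 panels, h=0.5500): 0.022386
T(1,1) = -0.029885 + (-0.029885 − (-0.377769))/3 = 0.086076
T(2,1) = 0.022386 + (0.022386 − (-0.029885))/3 = 0.039810
T(2,2) = 0.039810 + (0.039810 − 0.086076)/15 = 0.036726

0.0367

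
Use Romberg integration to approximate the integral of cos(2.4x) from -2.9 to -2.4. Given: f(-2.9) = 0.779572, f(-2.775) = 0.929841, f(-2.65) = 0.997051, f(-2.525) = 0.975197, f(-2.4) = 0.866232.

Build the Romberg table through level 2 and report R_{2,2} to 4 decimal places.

0.4691

R_{0,0} (trapezoid, 1 panel, h=0.5000): 0.411451
R_{1,0} (trapezoid, 2 panels, h=0.2500): 0.454988
R_{2,0} (trapezoid, 4 panels, h=0.1250): 0.465624
R_{1,1} = 0.454988 + (0.454988 − 0.411451)/3 = 0.469500
R_{2,1} = 0.465624 + (0.465624 − 0.454988)/3 = 0.469169
R_{2,2} = 0.469169 + (0.469169 − 0.469500)/15 = 0.469147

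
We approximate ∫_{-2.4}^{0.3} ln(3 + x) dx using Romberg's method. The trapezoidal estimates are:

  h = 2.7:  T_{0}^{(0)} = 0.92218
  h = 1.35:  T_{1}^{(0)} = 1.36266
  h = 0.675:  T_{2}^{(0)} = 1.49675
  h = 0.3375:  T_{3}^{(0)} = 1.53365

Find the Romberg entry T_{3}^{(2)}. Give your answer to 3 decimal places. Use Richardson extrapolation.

1.546

T_{2}^{(1)} = 1.49675 + (1.49675 − 1.36266)/3 = 1.54145
T_{3}^{(1)} = 1.53365 + (1.53365 − 1.49675)/3 = 1.54595
T_{3}^{(2)} = (16·1.54595 − 1.54145) / 15 = 1.54625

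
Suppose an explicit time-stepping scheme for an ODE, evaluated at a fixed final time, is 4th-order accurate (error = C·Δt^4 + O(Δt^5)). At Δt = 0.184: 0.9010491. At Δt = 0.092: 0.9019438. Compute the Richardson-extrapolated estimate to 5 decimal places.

The leading error scales as Δt^4; refining by a factor of 2 reduces it by 2^4 = 16.
Extrapolated value = (16·A(Δt/2) − A(Δt)) / (16 − 1)
= (16·0.9019438 − 0.9010491) / 15
= 13.5300517 / 15 = 0.9020034

0.90200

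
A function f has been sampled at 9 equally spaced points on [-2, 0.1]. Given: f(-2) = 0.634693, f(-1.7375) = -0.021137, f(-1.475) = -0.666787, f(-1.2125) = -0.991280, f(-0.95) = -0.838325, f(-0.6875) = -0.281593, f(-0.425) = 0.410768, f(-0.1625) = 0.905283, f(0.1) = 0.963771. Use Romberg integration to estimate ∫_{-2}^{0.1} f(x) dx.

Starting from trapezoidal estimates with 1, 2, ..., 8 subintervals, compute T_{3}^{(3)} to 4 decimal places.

-0.1877

T_{0}^{(0)} (trapezoid, 1 panel, h=2.1000): 1.678387
T_{1}^{(0)} (trapezoid, 2 panels, h=1.0500): -0.041048
T_{2}^{(0)} (trapezoid, 4 panels, h=0.5250): -0.154934
T_{3}^{(0)} (trapezoid, 8 panels, h=0.2625): -0.179508
T_{1}^{(1)} = -0.041048 + (-0.041048 − 1.678387)/3 = -0.614193
T_{2}^{(1)} = -0.154934 + (-0.154934 − (-0.041048))/3 = -0.192896
T_{3}^{(1)} = -0.179508 + (-0.179508 − (-0.154934))/3 = -0.187699
T_{2}^{(2)} = -0.192896 + (-0.192896 − (-0.614193))/15 = -0.164810
T_{3}^{(2)} = -0.187699 + (-0.187699 − (-0.192896))/15 = -0.187353
T_{3}^{(3)} = -0.187353 + (-0.187353 − (-0.164810))/63 = -0.187711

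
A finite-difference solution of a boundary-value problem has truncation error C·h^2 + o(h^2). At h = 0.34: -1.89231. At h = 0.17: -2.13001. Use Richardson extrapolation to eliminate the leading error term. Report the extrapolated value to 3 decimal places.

-2.209

Extrapolated value = (4·A(h/2) − A(h)) / (4 − 1)
= (4·(-2.13001) − (-1.89231)) / 3
= -6.62773 / 3 = -2.20924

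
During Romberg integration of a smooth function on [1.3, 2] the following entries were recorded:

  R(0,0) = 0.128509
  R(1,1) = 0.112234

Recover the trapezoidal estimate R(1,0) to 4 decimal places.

0.1163

From R(1,1) = (4·R(1,0) − R(0,0))/3, solve for R(1,0):
4·R(1,0) = 3·0.112234 + 0.128509 = 0.465211
R(1,0) = 0.116303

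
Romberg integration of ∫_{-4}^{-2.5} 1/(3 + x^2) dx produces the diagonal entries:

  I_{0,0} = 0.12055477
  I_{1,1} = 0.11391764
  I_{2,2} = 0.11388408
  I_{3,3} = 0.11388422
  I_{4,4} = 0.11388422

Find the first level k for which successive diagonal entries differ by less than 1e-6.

|I_{1,1} − I_{0,0}| = 0.00663713 ≥ 1e-6
|I_{2,2} − I_{1,1}| = 0.00003356 ≥ 1e-6
|I_{3,3} − I_{2,2}| = 0.00000014 < 1e-6

k = 3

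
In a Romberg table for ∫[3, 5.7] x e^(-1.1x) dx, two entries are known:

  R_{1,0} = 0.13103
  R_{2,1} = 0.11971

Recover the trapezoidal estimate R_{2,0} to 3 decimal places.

0.123

From R_{2,1} = (4·R_{2,0} − R_{1,0})/3, solve for R_{2,0}:
4·R_{2,0} = 3·0.11971 + 0.13103 = 0.49016
R_{2,0} = 0.12254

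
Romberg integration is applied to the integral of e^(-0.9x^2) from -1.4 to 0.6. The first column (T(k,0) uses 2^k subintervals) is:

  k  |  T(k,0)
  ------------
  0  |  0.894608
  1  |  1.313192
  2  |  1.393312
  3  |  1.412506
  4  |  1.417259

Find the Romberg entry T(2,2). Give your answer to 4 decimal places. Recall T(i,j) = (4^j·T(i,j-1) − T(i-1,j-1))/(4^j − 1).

1.4178

T(1,1) = (4·1.313192 − 0.894608) / 3 = 1.452720
T(2,1) = (4·1.393312 − 1.313192) / 3 = 1.420019
T(2,2) = (16·1.420019 − 1.452720) / 15 = 1.417839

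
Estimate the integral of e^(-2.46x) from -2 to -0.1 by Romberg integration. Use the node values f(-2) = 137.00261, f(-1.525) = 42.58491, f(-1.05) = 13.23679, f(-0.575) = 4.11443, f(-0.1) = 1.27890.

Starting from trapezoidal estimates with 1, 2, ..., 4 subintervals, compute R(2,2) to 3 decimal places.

55.336

R(0,0) (trapezoid, 1 panel, h=1.9000): 131.36743
R(1,0) (trapezoid, 2 panels, h=0.9500): 78.25867
R(2,0) (trapezoid, 4 panels, h=0.4750): 61.31152
R(1,1) = 78.25867 + (78.25867 − 131.36743)/3 = 60.55575
R(2,1) = 61.31152 + (61.31152 − 78.25867)/3 = 55.66247
R(2,2) = 55.66247 + (55.66247 − 60.55575)/15 = 55.33625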